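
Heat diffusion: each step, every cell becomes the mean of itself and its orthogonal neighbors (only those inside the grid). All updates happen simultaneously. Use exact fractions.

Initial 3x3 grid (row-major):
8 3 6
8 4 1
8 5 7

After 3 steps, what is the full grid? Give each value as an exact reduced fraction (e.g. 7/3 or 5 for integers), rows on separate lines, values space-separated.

After step 1:
  19/3 21/4 10/3
  7 21/5 9/2
  7 6 13/3
After step 2:
  223/36 1147/240 157/36
  92/15 539/100 491/120
  20/3 323/60 89/18
After step 3:
  12317/2160 74609/14400 9527/2160
  10973/1800 10311/2000 33817/7200
  1091/180 10073/1800 5191/1080

Answer: 12317/2160 74609/14400 9527/2160
10973/1800 10311/2000 33817/7200
1091/180 10073/1800 5191/1080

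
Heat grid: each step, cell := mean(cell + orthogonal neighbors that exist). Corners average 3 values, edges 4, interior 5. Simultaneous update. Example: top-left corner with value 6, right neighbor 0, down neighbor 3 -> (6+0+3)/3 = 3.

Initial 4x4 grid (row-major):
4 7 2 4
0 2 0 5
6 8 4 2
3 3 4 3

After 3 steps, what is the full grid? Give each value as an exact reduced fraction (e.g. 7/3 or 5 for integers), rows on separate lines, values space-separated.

After step 1:
  11/3 15/4 13/4 11/3
  3 17/5 13/5 11/4
  17/4 23/5 18/5 7/2
  4 9/2 7/2 3
After step 2:
  125/36 211/60 199/60 29/9
  859/240 347/100 78/25 751/240
  317/80 407/100 89/25 257/80
  17/4 83/20 73/20 10/3
After step 3:
  7609/2160 6199/1800 5929/1800 6961/2160
  26071/7200 21307/6000 3983/1200 22831/7200
  9517/2400 1537/400 1409/400 2647/800
  989/240 403/100 551/150 2447/720

Answer: 7609/2160 6199/1800 5929/1800 6961/2160
26071/7200 21307/6000 3983/1200 22831/7200
9517/2400 1537/400 1409/400 2647/800
989/240 403/100 551/150 2447/720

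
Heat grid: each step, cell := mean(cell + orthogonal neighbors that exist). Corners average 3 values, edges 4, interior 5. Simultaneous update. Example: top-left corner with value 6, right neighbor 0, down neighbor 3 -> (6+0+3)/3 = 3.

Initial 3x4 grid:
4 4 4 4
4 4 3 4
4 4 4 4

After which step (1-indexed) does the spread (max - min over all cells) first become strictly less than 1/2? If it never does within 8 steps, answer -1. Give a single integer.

Answer: 1

Derivation:
Step 1: max=4, min=15/4, spread=1/4
  -> spread < 1/2 first at step 1
Step 2: max=4, min=377/100, spread=23/100
Step 3: max=1587/400, min=18389/4800, spread=131/960
Step 4: max=28409/7200, min=166249/43200, spread=841/8640
Step 5: max=5666627/1440000, min=66577949/17280000, spread=56863/691200
Step 6: max=50850457/12960000, min=600545659/155520000, spread=386393/6220800
Step 7: max=20315641187/5184000000, min=240438276869/62208000000, spread=26795339/497664000
Step 8: max=1217073850333/311040000000, min=14446104285871/3732480000000, spread=254051069/5971968000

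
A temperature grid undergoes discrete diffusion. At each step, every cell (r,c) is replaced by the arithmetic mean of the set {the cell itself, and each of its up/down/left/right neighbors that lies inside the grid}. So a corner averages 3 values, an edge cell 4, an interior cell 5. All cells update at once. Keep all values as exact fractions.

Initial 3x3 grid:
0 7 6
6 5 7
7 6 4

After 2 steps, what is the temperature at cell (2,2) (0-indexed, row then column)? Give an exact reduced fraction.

Answer: 50/9

Derivation:
Step 1: cell (2,2) = 17/3
Step 2: cell (2,2) = 50/9
Full grid after step 2:
  40/9 217/40 50/9
  641/120 131/25 721/120
  49/9 237/40 50/9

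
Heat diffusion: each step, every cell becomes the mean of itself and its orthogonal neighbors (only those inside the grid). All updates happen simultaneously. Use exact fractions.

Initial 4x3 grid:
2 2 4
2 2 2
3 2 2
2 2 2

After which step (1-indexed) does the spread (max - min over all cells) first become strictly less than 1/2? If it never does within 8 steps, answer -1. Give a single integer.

Answer: 3

Derivation:
Step 1: max=8/3, min=2, spread=2/3
Step 2: max=23/9, min=2, spread=5/9
Step 3: max=257/108, min=757/360, spread=299/1080
  -> spread < 1/2 first at step 3
Step 4: max=152377/64800, min=22847/10800, spread=3059/12960
Step 5: max=8954333/3888000, min=6951859/3240000, spread=3060511/19440000
Step 6: max=533715727/233280000, min=10498349/4860000, spread=1191799/9331200
Step 7: max=31766996693/13996800000, min=25300533079/11664000000, spread=7031784991/69984000000
Step 8: max=1898263154287/839808000000, min=1524736782011/699840000000, spread=342895079369/4199040000000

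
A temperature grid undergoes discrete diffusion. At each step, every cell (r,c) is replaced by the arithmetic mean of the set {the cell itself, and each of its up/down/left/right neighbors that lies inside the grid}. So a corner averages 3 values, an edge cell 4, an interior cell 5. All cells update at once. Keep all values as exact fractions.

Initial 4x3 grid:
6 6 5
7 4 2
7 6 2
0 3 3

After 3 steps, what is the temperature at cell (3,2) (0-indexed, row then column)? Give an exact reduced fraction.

Step 1: cell (3,2) = 8/3
Step 2: cell (3,2) = 107/36
Step 3: cell (3,2) = 3497/1080
Full grid after step 3:
  2401/432 72533/14400 1939/432
  18817/3600 28417/6000 14767/3600
  16357/3600 4067/1000 13007/3600
  1063/270 1423/400 3497/1080

Answer: 3497/1080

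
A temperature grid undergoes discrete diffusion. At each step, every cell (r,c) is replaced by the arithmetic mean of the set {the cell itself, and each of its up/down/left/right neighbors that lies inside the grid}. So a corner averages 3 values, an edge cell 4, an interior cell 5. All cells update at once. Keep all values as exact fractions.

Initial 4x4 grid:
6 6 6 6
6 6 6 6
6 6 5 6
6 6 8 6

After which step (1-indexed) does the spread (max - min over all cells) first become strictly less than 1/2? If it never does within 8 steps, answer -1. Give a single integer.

Step 1: max=20/3, min=23/4, spread=11/12
Step 2: max=1537/240, min=471/80, spread=31/60
Step 3: max=6761/1080, min=11887/2000, spread=17101/54000
  -> spread < 1/2 first at step 3
Step 4: max=1337413/216000, min=71533/12000, spread=49819/216000
Step 5: max=5984279/972000, min=1291051/216000, spread=349099/1944000
Step 6: max=1191210487/194400000, min=32321653/5400000, spread=27630979/194400000
Step 7: max=5348364341/874800000, min=647344939/108000000, spread=1048703351/8748000000
Step 8: max=160067246669/26244000000, min=972458689/162000000, spread=2528939051/26244000000

Answer: 3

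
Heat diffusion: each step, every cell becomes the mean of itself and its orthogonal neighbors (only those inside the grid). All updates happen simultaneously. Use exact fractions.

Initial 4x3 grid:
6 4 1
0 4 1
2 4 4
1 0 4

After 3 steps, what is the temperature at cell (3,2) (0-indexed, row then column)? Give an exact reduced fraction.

Answer: 1387/540

Derivation:
Step 1: cell (3,2) = 8/3
Step 2: cell (3,2) = 49/18
Step 3: cell (3,2) = 1387/540
Full grid after step 3:
  3223/1080 43063/14400 991/360
  19979/7200 16367/6000 6643/2400
  1801/800 15097/6000 19159/7200
  359/180 32753/14400 1387/540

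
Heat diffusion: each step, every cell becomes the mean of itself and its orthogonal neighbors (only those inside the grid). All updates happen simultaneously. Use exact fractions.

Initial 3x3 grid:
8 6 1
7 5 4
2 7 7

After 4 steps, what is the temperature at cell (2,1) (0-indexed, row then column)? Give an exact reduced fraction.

Step 1: cell (2,1) = 21/4
Step 2: cell (2,1) = 1343/240
Step 3: cell (2,1) = 76621/14400
Step 4: cell (2,1) = 4658087/864000
Full grid after step 4:
  118331/21600 17827/3375 644711/129600
  2406481/432000 39503/7500 4402087/864000
  713161/129600 4658087/864000 111181/21600

Answer: 4658087/864000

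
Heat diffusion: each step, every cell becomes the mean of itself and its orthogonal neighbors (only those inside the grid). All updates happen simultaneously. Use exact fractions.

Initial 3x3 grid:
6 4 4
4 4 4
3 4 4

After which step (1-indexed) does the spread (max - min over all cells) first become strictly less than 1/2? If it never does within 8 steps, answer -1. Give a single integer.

Step 1: max=14/3, min=11/3, spread=1
Step 2: max=161/36, min=185/48, spread=89/144
Step 3: max=1859/432, min=565/144, spread=41/108
  -> spread < 1/2 first at step 3
Step 4: max=109837/25920, min=3811/960, spread=347/1296
Step 5: max=6510899/1555200, min=2072933/518400, spread=2921/15552
Step 6: max=388045453/93312000, min=125246651/31104000, spread=24611/186624
Step 7: max=23163184691/5598720000, min=2516095799/622080000, spread=207329/2239488
Step 8: max=1385236539277/335923200000, min=454467867259/111974400000, spread=1746635/26873856

Answer: 3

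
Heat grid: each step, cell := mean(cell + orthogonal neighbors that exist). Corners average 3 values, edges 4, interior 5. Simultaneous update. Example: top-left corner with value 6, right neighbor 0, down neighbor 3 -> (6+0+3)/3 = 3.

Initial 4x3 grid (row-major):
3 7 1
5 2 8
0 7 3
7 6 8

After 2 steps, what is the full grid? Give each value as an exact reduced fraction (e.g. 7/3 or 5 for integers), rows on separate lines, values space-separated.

After step 1:
  5 13/4 16/3
  5/2 29/5 7/2
  19/4 18/5 13/2
  13/3 7 17/3
After step 2:
  43/12 1163/240 145/36
  361/80 373/100 317/60
  911/240 553/100 289/60
  193/36 103/20 115/18

Answer: 43/12 1163/240 145/36
361/80 373/100 317/60
911/240 553/100 289/60
193/36 103/20 115/18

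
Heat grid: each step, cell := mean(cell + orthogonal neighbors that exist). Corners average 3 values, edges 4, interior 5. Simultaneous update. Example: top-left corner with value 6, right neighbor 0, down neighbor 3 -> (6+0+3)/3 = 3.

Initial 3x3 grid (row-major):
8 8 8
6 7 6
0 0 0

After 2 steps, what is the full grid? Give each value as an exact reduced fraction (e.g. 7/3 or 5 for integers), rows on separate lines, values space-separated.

Answer: 61/9 1669/240 61/9
1199/240 127/25 1199/240
3 223/80 3

Derivation:
After step 1:
  22/3 31/4 22/3
  21/4 27/5 21/4
  2 7/4 2
After step 2:
  61/9 1669/240 61/9
  1199/240 127/25 1199/240
  3 223/80 3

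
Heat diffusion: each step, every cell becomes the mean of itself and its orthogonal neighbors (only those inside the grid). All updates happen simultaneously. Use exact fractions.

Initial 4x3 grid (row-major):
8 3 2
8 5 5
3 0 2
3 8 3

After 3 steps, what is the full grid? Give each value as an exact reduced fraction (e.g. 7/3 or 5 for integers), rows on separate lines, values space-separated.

Answer: 1369/270 33013/7200 4231/1080
17479/3600 6241/1500 844/225
15119/3600 1977/500 6197/1800
556/135 8891/2400 3943/1080

Derivation:
After step 1:
  19/3 9/2 10/3
  6 21/5 7/2
  7/2 18/5 5/2
  14/3 7/2 13/3
After step 2:
  101/18 551/120 34/9
  601/120 109/25 203/60
  533/120 173/50 209/60
  35/9 161/40 31/9
After step 3:
  1369/270 33013/7200 4231/1080
  17479/3600 6241/1500 844/225
  15119/3600 1977/500 6197/1800
  556/135 8891/2400 3943/1080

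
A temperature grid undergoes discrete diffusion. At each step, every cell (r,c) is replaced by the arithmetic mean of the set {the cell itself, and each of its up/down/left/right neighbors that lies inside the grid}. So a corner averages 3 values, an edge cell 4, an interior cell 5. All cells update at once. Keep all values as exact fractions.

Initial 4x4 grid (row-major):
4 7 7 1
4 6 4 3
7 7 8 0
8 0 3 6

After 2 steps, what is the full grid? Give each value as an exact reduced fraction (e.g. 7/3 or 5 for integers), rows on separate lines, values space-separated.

After step 1:
  5 6 19/4 11/3
  21/4 28/5 28/5 2
  13/2 28/5 22/5 17/4
  5 9/2 17/4 3
After step 2:
  65/12 427/80 1201/240 125/36
  447/80 561/100 447/100 931/240
  447/80 133/25 241/50 273/80
  16/3 387/80 323/80 23/6

Answer: 65/12 427/80 1201/240 125/36
447/80 561/100 447/100 931/240
447/80 133/25 241/50 273/80
16/3 387/80 323/80 23/6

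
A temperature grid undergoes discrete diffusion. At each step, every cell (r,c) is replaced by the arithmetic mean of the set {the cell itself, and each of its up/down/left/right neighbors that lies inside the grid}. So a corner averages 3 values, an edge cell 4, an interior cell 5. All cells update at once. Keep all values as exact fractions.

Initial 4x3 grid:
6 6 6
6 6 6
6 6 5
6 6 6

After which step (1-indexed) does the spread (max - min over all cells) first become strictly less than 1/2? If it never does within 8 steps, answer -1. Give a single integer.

Step 1: max=6, min=17/3, spread=1/3
  -> spread < 1/2 first at step 1
Step 2: max=6, min=689/120, spread=31/120
Step 3: max=6, min=6269/1080, spread=211/1080
Step 4: max=10753/1800, min=631103/108000, spread=14077/108000
Step 5: max=644317/108000, min=5691593/972000, spread=5363/48600
Step 6: max=357131/60000, min=171219191/29160000, spread=93859/1166400
Step 7: max=577863533/97200000, min=10287325519/1749600000, spread=4568723/69984000
Step 8: max=17314381111/2916000000, min=618075564371/104976000000, spread=8387449/167961600

Answer: 1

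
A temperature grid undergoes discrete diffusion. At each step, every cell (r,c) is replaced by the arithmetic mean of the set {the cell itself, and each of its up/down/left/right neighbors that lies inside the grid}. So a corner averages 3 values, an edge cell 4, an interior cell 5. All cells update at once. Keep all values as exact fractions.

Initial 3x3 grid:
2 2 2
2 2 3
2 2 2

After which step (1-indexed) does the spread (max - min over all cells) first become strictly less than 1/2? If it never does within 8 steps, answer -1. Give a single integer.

Step 1: max=7/3, min=2, spread=1/3
  -> spread < 1/2 first at step 1
Step 2: max=547/240, min=2, spread=67/240
Step 3: max=4757/2160, min=407/200, spread=1807/10800
Step 4: max=1885963/864000, min=11161/5400, spread=33401/288000
Step 5: max=16781933/7776000, min=1123391/540000, spread=3025513/38880000
Step 6: max=6685726867/3110400000, min=60355949/28800000, spread=53531/995328
Step 7: max=399280925849/186624000000, min=16343116051/7776000000, spread=450953/11943936
Step 8: max=23903783560603/11197440000000, min=1967248610519/933120000000, spread=3799043/143327232

Answer: 1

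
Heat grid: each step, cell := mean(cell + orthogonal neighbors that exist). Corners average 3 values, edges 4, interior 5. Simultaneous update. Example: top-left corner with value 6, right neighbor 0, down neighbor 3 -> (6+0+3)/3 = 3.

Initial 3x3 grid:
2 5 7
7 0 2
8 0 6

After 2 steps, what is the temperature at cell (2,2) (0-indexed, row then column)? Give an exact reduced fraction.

Step 1: cell (2,2) = 8/3
Step 2: cell (2,2) = 119/36
Full grid after step 2:
  149/36 469/120 143/36
  1003/240 89/25 833/240
  17/4 419/120 119/36

Answer: 119/36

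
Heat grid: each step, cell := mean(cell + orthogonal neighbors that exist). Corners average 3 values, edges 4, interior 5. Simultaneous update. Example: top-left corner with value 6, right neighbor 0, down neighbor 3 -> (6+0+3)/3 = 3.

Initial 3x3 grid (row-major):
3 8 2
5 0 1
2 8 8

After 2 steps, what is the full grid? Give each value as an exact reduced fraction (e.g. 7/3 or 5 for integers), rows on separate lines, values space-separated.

After step 1:
  16/3 13/4 11/3
  5/2 22/5 11/4
  5 9/2 17/3
After step 2:
  133/36 333/80 29/9
  517/120 87/25 989/240
  4 587/120 155/36

Answer: 133/36 333/80 29/9
517/120 87/25 989/240
4 587/120 155/36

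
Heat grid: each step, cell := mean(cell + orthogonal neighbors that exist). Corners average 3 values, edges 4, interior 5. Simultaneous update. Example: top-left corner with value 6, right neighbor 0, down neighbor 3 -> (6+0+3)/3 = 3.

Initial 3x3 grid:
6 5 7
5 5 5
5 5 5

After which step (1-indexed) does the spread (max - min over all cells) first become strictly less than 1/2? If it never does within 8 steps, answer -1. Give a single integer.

Answer: 3

Derivation:
Step 1: max=23/4, min=5, spread=3/4
Step 2: max=203/36, min=5, spread=23/36
Step 3: max=2357/432, min=731/144, spread=41/108
  -> spread < 1/2 first at step 3
Step 4: max=140491/25920, min=12361/2400, spread=34961/129600
Step 5: max=8341397/1555200, min=2683099/518400, spread=2921/15552
Step 6: max=498390859/93312000, min=162028453/31104000, spread=24611/186624
Step 7: max=29775071573/5598720000, min=361194433/69120000, spread=207329/2239488
Step 8: max=1782311880331/335923200000, min=586826314277/111974400000, spread=1746635/26873856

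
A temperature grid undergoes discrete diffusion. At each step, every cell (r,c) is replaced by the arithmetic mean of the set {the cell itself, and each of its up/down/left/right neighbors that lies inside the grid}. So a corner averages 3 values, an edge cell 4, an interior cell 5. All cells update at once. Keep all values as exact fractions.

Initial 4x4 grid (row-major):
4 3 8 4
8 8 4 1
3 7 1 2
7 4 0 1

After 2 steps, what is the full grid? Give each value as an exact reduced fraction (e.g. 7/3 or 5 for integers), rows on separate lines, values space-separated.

Answer: 11/2 43/8 577/120 71/18
23/4 53/10 207/50 191/60
319/60 483/100 291/100 39/20
185/36 229/60 49/20 5/4

Derivation:
After step 1:
  5 23/4 19/4 13/3
  23/4 6 22/5 11/4
  25/4 23/5 14/5 5/4
  14/3 9/2 3/2 1
After step 2:
  11/2 43/8 577/120 71/18
  23/4 53/10 207/50 191/60
  319/60 483/100 291/100 39/20
  185/36 229/60 49/20 5/4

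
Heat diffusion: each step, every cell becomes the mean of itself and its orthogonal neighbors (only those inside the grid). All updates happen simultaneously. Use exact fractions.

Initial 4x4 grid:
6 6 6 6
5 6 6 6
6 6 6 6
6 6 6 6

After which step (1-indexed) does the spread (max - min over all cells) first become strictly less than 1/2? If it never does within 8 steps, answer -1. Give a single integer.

Answer: 1

Derivation:
Step 1: max=6, min=17/3, spread=1/3
  -> spread < 1/2 first at step 1
Step 2: max=6, min=689/120, spread=31/120
Step 3: max=6, min=6269/1080, spread=211/1080
Step 4: max=6, min=631157/108000, spread=16843/108000
Step 5: max=53921/9000, min=5693357/972000, spread=130111/972000
Step 6: max=3232841/540000, min=171317633/29160000, spread=3255781/29160000
Step 7: max=3228893/540000, min=5148446309/874800000, spread=82360351/874800000
Step 8: max=580693559/97200000, min=154712683109/26244000000, spread=2074577821/26244000000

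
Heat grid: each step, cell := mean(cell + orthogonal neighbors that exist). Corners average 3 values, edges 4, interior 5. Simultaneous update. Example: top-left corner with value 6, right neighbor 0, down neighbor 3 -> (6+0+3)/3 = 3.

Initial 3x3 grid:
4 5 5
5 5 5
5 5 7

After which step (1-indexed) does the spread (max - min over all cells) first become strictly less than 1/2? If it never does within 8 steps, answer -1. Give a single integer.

Answer: 4

Derivation:
Step 1: max=17/3, min=14/3, spread=1
Step 2: max=50/9, min=85/18, spread=5/6
Step 3: max=581/108, min=1039/216, spread=41/72
Step 4: max=34333/6480, min=63461/12960, spread=347/864
  -> spread < 1/2 first at step 4
Step 5: max=2033981/388800, min=3848887/777600, spread=2921/10368
Step 6: max=121092457/23328000, min=232955789/46656000, spread=24611/124416
Step 7: max=7222551329/1399680000, min=14056360783/2799360000, spread=207329/1492992
Step 8: max=431648093413/83980800000, min=846921483701/167961600000, spread=1746635/17915904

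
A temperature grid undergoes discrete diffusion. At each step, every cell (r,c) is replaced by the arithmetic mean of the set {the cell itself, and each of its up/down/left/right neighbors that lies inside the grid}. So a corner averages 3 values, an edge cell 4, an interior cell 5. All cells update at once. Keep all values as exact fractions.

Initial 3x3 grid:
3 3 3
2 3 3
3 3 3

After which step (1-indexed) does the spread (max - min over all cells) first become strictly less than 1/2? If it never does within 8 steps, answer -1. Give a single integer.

Answer: 1

Derivation:
Step 1: max=3, min=8/3, spread=1/3
  -> spread < 1/2 first at step 1
Step 2: max=3, min=653/240, spread=67/240
Step 3: max=593/200, min=6043/2160, spread=1807/10800
Step 4: max=15839/5400, min=2434037/864000, spread=33401/288000
Step 5: max=1576609/540000, min=22098067/7776000, spread=3025513/38880000
Step 6: max=83644051/28800000, min=8866273133/3110400000, spread=53531/995328
Step 7: max=22536883949/7776000000, min=533839074151/186624000000, spread=450953/11943936
Step 8: max=2698351389481/933120000000, min=32083416439397/11197440000000, spread=3799043/143327232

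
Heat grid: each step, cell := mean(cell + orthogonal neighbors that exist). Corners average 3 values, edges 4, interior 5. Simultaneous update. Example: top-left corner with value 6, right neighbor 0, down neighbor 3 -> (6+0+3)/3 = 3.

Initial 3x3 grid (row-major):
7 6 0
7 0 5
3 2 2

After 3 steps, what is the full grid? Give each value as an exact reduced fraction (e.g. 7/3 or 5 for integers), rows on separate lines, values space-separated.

After step 1:
  20/3 13/4 11/3
  17/4 4 7/4
  4 7/4 3
After step 2:
  85/18 211/48 26/9
  227/48 3 149/48
  10/3 51/16 13/6
After step 3:
  997/216 2161/576 187/54
  2273/576 221/60 1607/576
  15/4 187/64 203/72

Answer: 997/216 2161/576 187/54
2273/576 221/60 1607/576
15/4 187/64 203/72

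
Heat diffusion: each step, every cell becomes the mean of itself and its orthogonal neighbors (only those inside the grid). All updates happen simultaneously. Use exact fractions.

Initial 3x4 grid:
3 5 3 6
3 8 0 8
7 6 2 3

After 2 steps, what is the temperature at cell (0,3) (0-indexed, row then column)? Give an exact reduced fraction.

Step 1: cell (0,3) = 17/3
Step 2: cell (0,3) = 161/36
Full grid after step 2:
  41/9 979/240 1087/240 161/36
  373/80 487/100 191/50 369/80
  49/9 547/120 511/120 34/9

Answer: 161/36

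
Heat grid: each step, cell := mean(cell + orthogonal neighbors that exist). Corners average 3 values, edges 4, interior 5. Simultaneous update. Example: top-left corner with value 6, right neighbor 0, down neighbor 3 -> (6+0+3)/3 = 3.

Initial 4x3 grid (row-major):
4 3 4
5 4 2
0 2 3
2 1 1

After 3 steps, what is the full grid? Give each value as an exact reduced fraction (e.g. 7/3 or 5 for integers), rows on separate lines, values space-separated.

After step 1:
  4 15/4 3
  13/4 16/5 13/4
  9/4 2 2
  1 3/2 5/3
After step 2:
  11/3 279/80 10/3
  127/40 309/100 229/80
  17/8 219/100 107/48
  19/12 37/24 31/18
After step 3:
  2479/720 5431/1600 581/180
  3617/1200 2961/1000 2303/800
  1361/600 13411/6000 16207/7200
  7/4 12667/7200 791/432

Answer: 2479/720 5431/1600 581/180
3617/1200 2961/1000 2303/800
1361/600 13411/6000 16207/7200
7/4 12667/7200 791/432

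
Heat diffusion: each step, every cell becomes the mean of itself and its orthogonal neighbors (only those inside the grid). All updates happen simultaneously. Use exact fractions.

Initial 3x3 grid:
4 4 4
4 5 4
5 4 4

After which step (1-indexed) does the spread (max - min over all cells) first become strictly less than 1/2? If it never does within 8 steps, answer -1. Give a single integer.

Step 1: max=9/2, min=4, spread=1/2
Step 2: max=40/9, min=329/80, spread=239/720
  -> spread < 1/2 first at step 2
Step 3: max=31127/7200, min=1487/360, spread=1387/7200
Step 4: max=140041/32400, min=90469/21600, spread=347/2592
Step 5: max=8330477/1944000, min=5431943/1296000, spread=2921/31104
Step 6: max=498986269/116640000, min=327530221/77760000, spread=24611/373248
Step 7: max=29845287593/6998400000, min=19680890687/4665600000, spread=207329/4478976
Step 8: max=1788460475521/419904000000, min=1183209926389/279936000000, spread=1746635/53747712

Answer: 2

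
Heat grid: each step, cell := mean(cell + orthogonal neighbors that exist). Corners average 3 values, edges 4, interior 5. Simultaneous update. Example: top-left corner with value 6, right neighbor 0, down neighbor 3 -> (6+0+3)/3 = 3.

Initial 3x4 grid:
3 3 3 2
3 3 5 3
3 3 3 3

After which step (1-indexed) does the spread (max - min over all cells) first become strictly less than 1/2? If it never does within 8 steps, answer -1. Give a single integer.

Answer: 2

Derivation:
Step 1: max=7/2, min=8/3, spread=5/6
Step 2: max=84/25, min=3, spread=9/25
  -> spread < 1/2 first at step 2
Step 3: max=653/200, min=613/200, spread=1/5
Step 4: max=138757/43200, min=22207/7200, spread=1103/8640
Step 5: max=6906089/2160000, min=746911/240000, spread=18389/216000
Step 6: max=495694997/155520000, min=560873/180000, spread=444029/6220800
Step 7: max=29646476423/9331200000, min=1215710627/388800000, spread=3755371/74649600
Step 8: max=592272171719/186624000000, min=73032050543/23328000000, spread=64126139/1492992000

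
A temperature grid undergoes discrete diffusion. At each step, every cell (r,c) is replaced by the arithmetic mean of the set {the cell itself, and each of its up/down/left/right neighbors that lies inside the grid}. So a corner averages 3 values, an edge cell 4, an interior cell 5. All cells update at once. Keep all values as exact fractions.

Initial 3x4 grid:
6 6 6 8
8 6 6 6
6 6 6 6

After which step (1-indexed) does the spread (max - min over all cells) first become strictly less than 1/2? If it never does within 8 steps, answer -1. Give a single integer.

Step 1: max=20/3, min=6, spread=2/3
Step 2: max=787/120, min=6, spread=67/120
Step 3: max=3481/540, min=443/72, spread=317/1080
  -> spread < 1/2 first at step 3
Step 4: max=2761051/432000, min=37123/6000, spread=17639/86400
Step 5: max=24804641/3888000, min=8066087/1296000, spread=30319/194400
Step 6: max=1482632959/233280000, min=485986853/77760000, spread=61681/583200
Step 7: max=88860626981/13996800000, min=360478567/57600000, spread=1580419/17496000
Step 8: max=5322254194879/839808000000, min=1755264014293/279936000000, spread=7057769/104976000

Answer: 3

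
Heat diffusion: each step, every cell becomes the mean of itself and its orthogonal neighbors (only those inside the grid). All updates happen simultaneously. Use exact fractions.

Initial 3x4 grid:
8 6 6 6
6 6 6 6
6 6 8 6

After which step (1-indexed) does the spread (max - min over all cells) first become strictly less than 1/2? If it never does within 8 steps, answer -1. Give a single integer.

Answer: 3

Derivation:
Step 1: max=20/3, min=6, spread=2/3
Step 2: max=59/9, min=6, spread=5/9
Step 3: max=3451/540, min=2219/360, spread=49/216
  -> spread < 1/2 first at step 3
Step 4: max=413269/64800, min=66769/10800, spread=2531/12960
Step 5: max=164633089/25920000, min=673391/108000, spread=3019249/25920000
Step 6: max=164396711/25920000, min=60719051/9720000, spread=297509/3110400
Step 7: max=591028799209/93312000000, min=913485521/145800000, spread=6398065769/93312000000
Step 8: max=1772353464773/279936000000, min=36581378951/5832000000, spread=131578201/2239488000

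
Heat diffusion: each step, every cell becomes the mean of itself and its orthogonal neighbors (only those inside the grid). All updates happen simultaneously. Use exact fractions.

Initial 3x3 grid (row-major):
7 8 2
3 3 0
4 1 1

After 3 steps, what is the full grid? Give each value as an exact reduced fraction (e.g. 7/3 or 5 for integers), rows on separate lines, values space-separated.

After step 1:
  6 5 10/3
  17/4 3 3/2
  8/3 9/4 2/3
After step 2:
  61/12 13/3 59/18
  191/48 16/5 17/8
  55/18 103/48 53/36
After step 3:
  643/144 2861/720 701/216
  11029/2880 947/300 403/160
  661/216 7109/2880 827/432

Answer: 643/144 2861/720 701/216
11029/2880 947/300 403/160
661/216 7109/2880 827/432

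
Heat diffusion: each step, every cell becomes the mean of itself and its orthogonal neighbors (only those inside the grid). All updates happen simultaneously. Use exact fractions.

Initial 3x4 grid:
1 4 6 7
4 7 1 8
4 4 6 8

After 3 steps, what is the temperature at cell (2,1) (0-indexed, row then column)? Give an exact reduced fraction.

Step 1: cell (2,1) = 21/4
Step 2: cell (2,1) = 9/2
Step 3: cell (2,1) = 483/100
Full grid after step 3:
  139/36 5371/1200 6061/1200 1063/180
  1667/400 2189/500 8177/1500 20983/3600
  38/9 483/100 4777/900 821/135

Answer: 483/100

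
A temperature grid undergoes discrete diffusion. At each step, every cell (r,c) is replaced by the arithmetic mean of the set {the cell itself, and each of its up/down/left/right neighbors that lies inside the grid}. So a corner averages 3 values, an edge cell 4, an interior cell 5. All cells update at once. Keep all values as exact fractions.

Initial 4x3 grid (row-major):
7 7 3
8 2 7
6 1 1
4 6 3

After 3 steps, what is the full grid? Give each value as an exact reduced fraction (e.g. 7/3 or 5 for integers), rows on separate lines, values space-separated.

Answer: 2497/432 8231/1600 521/108
18721/3600 4781/1000 29467/7200
4249/900 24091/6000 26267/7200
2363/540 27967/7200 7427/2160

Derivation:
After step 1:
  22/3 19/4 17/3
  23/4 5 13/4
  19/4 16/5 3
  16/3 7/2 10/3
After step 2:
  107/18 91/16 41/9
  137/24 439/100 203/48
  571/120 389/100 767/240
  163/36 461/120 59/18
After step 3:
  2497/432 8231/1600 521/108
  18721/3600 4781/1000 29467/7200
  4249/900 24091/6000 26267/7200
  2363/540 27967/7200 7427/2160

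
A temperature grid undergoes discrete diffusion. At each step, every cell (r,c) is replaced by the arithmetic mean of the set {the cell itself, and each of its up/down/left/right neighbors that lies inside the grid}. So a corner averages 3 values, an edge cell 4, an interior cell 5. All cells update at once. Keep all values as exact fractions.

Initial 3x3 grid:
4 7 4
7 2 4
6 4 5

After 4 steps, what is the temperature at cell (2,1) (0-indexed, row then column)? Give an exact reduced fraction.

Answer: 449903/96000

Derivation:
Step 1: cell (2,1) = 17/4
Step 2: cell (2,1) = 381/80
Step 3: cell (2,1) = 7249/1600
Step 4: cell (2,1) = 449903/96000
Full grid after step 4:
  52813/10800 1380209/288000 16321/3600
  4268377/864000 139177/30000 3921377/864000
  38891/8100 449903/96000 71807/16200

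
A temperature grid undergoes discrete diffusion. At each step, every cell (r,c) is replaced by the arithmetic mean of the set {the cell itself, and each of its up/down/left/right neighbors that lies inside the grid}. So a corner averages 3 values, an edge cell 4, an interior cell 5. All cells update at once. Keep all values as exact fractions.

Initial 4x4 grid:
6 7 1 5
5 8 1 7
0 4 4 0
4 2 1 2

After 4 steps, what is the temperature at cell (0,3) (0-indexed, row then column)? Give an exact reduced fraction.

Step 1: cell (0,3) = 13/3
Step 2: cell (0,3) = 133/36
Step 3: cell (0,3) = 4261/1080
Step 4: cell (0,3) = 123841/32400
Full grid after step 4:
  13007/2700 18329/4000 454819/108000 123841/32400
  156491/36000 20939/5000 66689/18000 23659/6750
  129527/36000 50173/15000 30933/10000 2811/1000
  8189/2700 102977/36000 91601/36000 26963/10800

Answer: 123841/32400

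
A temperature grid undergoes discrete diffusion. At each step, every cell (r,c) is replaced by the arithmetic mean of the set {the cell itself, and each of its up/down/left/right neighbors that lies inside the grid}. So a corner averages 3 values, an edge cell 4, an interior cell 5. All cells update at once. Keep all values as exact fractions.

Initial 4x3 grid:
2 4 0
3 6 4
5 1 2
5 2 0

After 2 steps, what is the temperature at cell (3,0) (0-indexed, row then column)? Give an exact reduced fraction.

Answer: 19/6

Derivation:
Step 1: cell (3,0) = 4
Step 2: cell (3,0) = 19/6
Full grid after step 2:
  10/3 46/15 26/9
  141/40 84/25 661/240
  147/40 281/100 557/240
  19/6 79/30 61/36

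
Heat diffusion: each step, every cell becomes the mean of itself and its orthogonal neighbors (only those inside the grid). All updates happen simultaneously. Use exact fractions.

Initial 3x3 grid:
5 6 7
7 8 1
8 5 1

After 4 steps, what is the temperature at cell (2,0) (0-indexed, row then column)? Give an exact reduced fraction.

Answer: 375379/64800

Derivation:
Step 1: cell (2,0) = 20/3
Step 2: cell (2,0) = 115/18
Step 3: cell (2,0) = 6347/1080
Step 4: cell (2,0) = 375379/64800
Full grid after step 4:
  130393/21600 2400293/432000 669533/129600
  636917/108000 1970957/360000 1403237/288000
  375379/64800 752431/144000 623533/129600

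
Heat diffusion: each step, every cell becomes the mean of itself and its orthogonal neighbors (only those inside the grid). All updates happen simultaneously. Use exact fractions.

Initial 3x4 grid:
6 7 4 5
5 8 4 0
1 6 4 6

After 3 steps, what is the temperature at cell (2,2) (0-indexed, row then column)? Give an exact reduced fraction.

Step 1: cell (2,2) = 5
Step 2: cell (2,2) = 205/48
Step 3: cell (2,2) = 1295/288
Full grid after step 3:
  269/48 853/160 457/96 4
  1247/240 519/100 5353/1200 2335/576
  709/144 2279/480 1295/288 851/216

Answer: 1295/288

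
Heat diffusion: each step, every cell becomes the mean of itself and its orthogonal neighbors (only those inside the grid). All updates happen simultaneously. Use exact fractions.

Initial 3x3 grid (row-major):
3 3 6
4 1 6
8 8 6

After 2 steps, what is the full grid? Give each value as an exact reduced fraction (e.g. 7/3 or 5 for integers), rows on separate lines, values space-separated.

Answer: 127/36 959/240 13/3
23/5 443/100 1249/240
197/36 1409/240 103/18

Derivation:
After step 1:
  10/3 13/4 5
  4 22/5 19/4
  20/3 23/4 20/3
After step 2:
  127/36 959/240 13/3
  23/5 443/100 1249/240
  197/36 1409/240 103/18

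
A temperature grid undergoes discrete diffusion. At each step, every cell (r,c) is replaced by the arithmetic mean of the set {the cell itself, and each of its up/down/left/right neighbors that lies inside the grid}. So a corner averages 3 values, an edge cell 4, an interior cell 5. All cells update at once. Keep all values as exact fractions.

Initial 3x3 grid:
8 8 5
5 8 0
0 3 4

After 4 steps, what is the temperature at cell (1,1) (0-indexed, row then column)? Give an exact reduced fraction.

Step 1: cell (1,1) = 24/5
Step 2: cell (1,1) = 253/50
Step 3: cell (1,1) = 13891/3000
Step 4: cell (1,1) = 855677/180000
Full grid after step 4:
  13219/2400 4552667/864000 326513/64800
  4223167/864000 855677/180000 3815167/864000
  141569/32400 1168639/288000 129169/32400

Answer: 855677/180000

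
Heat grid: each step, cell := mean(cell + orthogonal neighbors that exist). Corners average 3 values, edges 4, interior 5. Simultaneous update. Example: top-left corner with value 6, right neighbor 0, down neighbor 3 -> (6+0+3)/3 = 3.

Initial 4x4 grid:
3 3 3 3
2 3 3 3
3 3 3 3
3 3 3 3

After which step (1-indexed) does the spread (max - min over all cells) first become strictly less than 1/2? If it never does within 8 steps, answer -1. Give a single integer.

Answer: 1

Derivation:
Step 1: max=3, min=8/3, spread=1/3
  -> spread < 1/2 first at step 1
Step 2: max=3, min=329/120, spread=31/120
Step 3: max=3, min=3029/1080, spread=211/1080
Step 4: max=3, min=307157/108000, spread=16843/108000
Step 5: max=26921/9000, min=2777357/972000, spread=130111/972000
Step 6: max=1612841/540000, min=83837633/29160000, spread=3255781/29160000
Step 7: max=1608893/540000, min=2524046309/874800000, spread=82360351/874800000
Step 8: max=289093559/97200000, min=75980683109/26244000000, spread=2074577821/26244000000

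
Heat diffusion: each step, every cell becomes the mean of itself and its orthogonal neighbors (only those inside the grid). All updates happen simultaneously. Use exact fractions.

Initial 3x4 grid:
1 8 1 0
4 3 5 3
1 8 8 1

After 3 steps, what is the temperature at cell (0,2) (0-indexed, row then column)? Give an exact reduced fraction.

Answer: 24701/7200

Derivation:
Step 1: cell (0,2) = 7/2
Step 2: cell (0,2) = 145/48
Step 3: cell (0,2) = 24701/7200
Full grid after step 3:
  521/135 26081/7200 24701/7200 149/54
  55037/14400 12959/3000 11239/3000 48037/14400
  9431/2160 15853/3600 891/200 61/16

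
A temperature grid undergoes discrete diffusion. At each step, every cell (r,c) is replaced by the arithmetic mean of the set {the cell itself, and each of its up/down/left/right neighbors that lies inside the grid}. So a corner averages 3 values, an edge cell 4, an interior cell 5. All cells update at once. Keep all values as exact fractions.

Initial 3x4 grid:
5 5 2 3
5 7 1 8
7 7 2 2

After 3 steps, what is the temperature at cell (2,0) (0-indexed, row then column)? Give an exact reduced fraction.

Step 1: cell (2,0) = 19/3
Step 2: cell (2,0) = 217/36
Step 3: cell (2,0) = 2395/432
Full grid after step 3:
  365/72 1121/240 349/90 103/27
  3953/720 1139/240 1001/240 5269/1440
  2395/432 7321/1440 1963/480 559/144

Answer: 2395/432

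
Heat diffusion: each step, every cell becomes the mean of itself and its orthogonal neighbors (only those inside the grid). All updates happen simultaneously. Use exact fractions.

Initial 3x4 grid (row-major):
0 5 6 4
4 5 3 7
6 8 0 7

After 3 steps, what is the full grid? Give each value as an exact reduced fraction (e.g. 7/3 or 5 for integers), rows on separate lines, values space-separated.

After step 1:
  3 4 9/2 17/3
  15/4 5 21/5 21/4
  6 19/4 9/2 14/3
After step 2:
  43/12 33/8 551/120 185/36
  71/16 217/50 469/100 1187/240
  29/6 81/16 1087/240 173/36
After step 3:
  583/144 104/25 16691/3600 10567/2160
  20633/4800 4531/1000 6929/1500 70489/14400
  43/9 3753/800 34357/7200 5141/1080

Answer: 583/144 104/25 16691/3600 10567/2160
20633/4800 4531/1000 6929/1500 70489/14400
43/9 3753/800 34357/7200 5141/1080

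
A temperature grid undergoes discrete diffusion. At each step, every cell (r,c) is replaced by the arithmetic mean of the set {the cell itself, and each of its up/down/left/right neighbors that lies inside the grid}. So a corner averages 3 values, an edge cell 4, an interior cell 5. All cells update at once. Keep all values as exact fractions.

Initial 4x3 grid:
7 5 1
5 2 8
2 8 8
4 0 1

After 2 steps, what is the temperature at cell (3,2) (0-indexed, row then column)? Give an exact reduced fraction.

Answer: 25/6

Derivation:
Step 1: cell (3,2) = 3
Step 2: cell (3,2) = 25/6
Full grid after step 2:
  161/36 1181/240 79/18
  1201/240 221/50 319/60
  59/16 477/100 9/2
  10/3 49/16 25/6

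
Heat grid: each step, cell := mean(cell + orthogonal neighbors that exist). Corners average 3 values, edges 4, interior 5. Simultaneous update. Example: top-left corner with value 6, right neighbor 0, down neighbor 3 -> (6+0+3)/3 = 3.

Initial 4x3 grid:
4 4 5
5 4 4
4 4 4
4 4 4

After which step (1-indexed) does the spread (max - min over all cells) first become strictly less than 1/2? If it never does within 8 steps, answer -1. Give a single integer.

Answer: 1

Derivation:
Step 1: max=13/3, min=4, spread=1/3
  -> spread < 1/2 first at step 1
Step 2: max=1027/240, min=4, spread=67/240
Step 3: max=9227/2160, min=193/48, spread=271/1080
Step 4: max=550399/129600, min=9721/2400, spread=5093/25920
Step 5: max=32915501/7776000, min=878611/216000, spread=257101/1555200
Step 6: max=1967893999/466560000, min=26467967/6480000, spread=497603/3732480
Step 7: max=117768437141/27993600000, min=265446113/64800000, spread=123828653/1119744000
Step 8: max=7049605884319/1679616000000, min=23950295413/5832000000, spread=1215366443/13436928000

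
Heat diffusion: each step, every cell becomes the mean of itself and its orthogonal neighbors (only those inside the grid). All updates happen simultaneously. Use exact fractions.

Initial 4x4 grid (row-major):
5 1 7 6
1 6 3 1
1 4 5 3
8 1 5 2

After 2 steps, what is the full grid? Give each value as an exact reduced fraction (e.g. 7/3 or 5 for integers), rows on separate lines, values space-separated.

After step 1:
  7/3 19/4 17/4 14/3
  13/4 3 22/5 13/4
  7/2 17/5 4 11/4
  10/3 9/2 13/4 10/3
After step 2:
  31/9 43/12 271/60 73/18
  145/48 94/25 189/50 113/30
  809/240 92/25 89/25 10/3
  34/9 869/240 181/48 28/9

Answer: 31/9 43/12 271/60 73/18
145/48 94/25 189/50 113/30
809/240 92/25 89/25 10/3
34/9 869/240 181/48 28/9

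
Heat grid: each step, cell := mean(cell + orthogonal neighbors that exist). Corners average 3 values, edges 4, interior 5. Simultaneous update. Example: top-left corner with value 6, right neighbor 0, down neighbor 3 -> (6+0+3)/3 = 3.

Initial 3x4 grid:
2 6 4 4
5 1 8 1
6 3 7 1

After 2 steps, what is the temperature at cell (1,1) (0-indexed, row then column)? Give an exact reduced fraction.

Answer: 99/25

Derivation:
Step 1: cell (1,1) = 23/5
Step 2: cell (1,1) = 99/25
Full grid after step 2:
  133/36 1061/240 319/80 4
  171/40 99/25 451/100 137/40
  149/36 137/30 81/20 15/4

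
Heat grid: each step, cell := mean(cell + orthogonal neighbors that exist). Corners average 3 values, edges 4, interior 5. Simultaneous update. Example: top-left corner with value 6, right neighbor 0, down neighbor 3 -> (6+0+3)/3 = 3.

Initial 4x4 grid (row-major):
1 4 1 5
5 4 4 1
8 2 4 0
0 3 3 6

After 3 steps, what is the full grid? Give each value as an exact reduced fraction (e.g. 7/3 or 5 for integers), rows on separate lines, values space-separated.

Answer: 7613/2160 2941/900 1337/450 5873/2160
26783/7200 20399/6000 18299/6000 20027/7200
25711/7200 4223/1200 6077/2000 7097/2400
7657/2160 5749/1800 1933/600 709/240

Derivation:
After step 1:
  10/3 5/2 7/2 7/3
  9/2 19/5 14/5 5/2
  15/4 21/5 13/5 11/4
  11/3 2 4 3
After step 2:
  31/9 197/60 167/60 25/9
  923/240 89/25 76/25 623/240
  967/240 327/100 327/100 217/80
  113/36 52/15 29/10 13/4
After step 3:
  7613/2160 2941/900 1337/450 5873/2160
  26783/7200 20399/6000 18299/6000 20027/7200
  25711/7200 4223/1200 6077/2000 7097/2400
  7657/2160 5749/1800 1933/600 709/240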